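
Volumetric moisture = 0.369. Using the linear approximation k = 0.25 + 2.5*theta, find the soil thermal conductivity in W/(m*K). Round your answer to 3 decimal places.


Step 1: k = 0.25 + 2.5 * theta
Step 2: k = 0.25 + 2.5 * 0.369
Step 3: k = 0.25 + 0.923
Step 4: k = 1.173 W/(m*K)

1.173


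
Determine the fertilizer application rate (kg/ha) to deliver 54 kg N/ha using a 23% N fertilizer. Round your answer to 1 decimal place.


Step 1: Fertilizer rate = target N / (N content / 100)
Step 2: Rate = 54 / (23 / 100)
Step 3: Rate = 54 / 0.23
Step 4: Rate = 234.8 kg/ha

234.8


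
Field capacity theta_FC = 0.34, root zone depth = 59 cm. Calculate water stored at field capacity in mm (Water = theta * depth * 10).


Step 1: Water (mm) = theta_FC * depth (cm) * 10
Step 2: Water = 0.34 * 59 * 10
Step 3: Water = 200.6 mm

200.6


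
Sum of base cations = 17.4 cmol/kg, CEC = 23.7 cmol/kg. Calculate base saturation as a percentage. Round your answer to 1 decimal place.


Step 1: BS = 100 * (sum of bases) / CEC
Step 2: BS = 100 * 17.4 / 23.7
Step 3: BS = 73.4%

73.4


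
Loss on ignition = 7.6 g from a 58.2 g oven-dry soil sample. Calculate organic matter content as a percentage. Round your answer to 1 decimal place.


Step 1: OM% = 100 * LOI / sample mass
Step 2: OM = 100 * 7.6 / 58.2
Step 3: OM = 13.1%

13.1


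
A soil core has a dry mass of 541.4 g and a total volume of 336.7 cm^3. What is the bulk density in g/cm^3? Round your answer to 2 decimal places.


Step 1: Identify the formula: BD = dry mass / volume
Step 2: Substitute values: BD = 541.4 / 336.7
Step 3: BD = 1.61 g/cm^3

1.61


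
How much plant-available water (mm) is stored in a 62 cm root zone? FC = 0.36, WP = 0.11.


Step 1: Available water = (FC - WP) * depth * 10
Step 2: AW = (0.36 - 0.11) * 62 * 10
Step 3: AW = 0.25 * 62 * 10
Step 4: AW = 155.0 mm

155.0


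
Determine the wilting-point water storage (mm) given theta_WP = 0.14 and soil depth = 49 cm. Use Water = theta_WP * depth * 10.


Step 1: Water (mm) = theta_WP * depth * 10
Step 2: Water = 0.14 * 49 * 10
Step 3: Water = 68.6 mm

68.6


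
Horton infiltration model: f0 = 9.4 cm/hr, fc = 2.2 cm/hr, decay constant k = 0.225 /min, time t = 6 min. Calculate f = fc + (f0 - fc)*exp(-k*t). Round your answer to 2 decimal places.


Step 1: f = fc + (f0 - fc) * exp(-k * t)
Step 2: exp(-0.225 * 6) = 0.25924
Step 3: f = 2.2 + (9.4 - 2.2) * 0.25924
Step 4: f = 2.2 + 7.2 * 0.25924
Step 5: f = 4.07 cm/hr

4.07


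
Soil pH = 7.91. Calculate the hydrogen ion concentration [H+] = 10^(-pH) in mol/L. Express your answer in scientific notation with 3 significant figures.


Step 1: [H+] = 10^(-pH)
Step 2: [H+] = 10^(-7.91)
Step 3: [H+] = 1.23e-08 mol/L

1.23e-08


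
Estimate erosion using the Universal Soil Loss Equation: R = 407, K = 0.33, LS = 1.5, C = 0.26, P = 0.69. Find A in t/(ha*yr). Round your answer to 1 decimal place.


Step 1: A = R * K * LS * C * P
Step 2: R * K = 407 * 0.33 = 134.31
Step 3: (R*K) * LS = 134.31 * 1.5 = 201.465
Step 4: * C * P = 201.465 * 0.26 * 0.69 = 36.1
Step 5: A = 36.1 t/(ha*yr)

36.1


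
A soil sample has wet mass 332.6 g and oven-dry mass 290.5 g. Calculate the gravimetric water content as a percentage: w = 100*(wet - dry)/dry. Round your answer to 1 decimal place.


Step 1: Water mass = wet - dry = 332.6 - 290.5 = 42.1 g
Step 2: w = 100 * water mass / dry mass
Step 3: w = 100 * 42.1 / 290.5 = 14.5%

14.5


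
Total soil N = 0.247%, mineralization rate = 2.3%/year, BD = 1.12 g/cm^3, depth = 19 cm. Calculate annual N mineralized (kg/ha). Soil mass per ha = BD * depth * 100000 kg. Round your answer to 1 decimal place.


Step 1: Soil mass per ha = BD * depth * 100000 = 1.12 * 19 * 100000 = 2128000 kg
Step 2: Total N pool = soil mass * N%/100 = 2128000 * 0.247/100 = 5256.16 kg/ha
Step 3: N mineralized = N pool * rate%/100 = 5256.16 * 2.3/100 = 120.9 kg/ha/yr

120.9


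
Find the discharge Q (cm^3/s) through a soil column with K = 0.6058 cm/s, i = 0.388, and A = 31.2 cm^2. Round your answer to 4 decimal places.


Step 1: Apply Darcy's law: Q = K * i * A
Step 2: Q = 0.6058 * 0.388 * 31.2
Step 3: Q = 7.3336 cm^3/s

7.3336


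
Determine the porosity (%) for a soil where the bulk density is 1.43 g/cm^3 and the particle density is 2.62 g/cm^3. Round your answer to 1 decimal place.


Step 1: Formula: n = 100 * (1 - BD / PD)
Step 2: n = 100 * (1 - 1.43 / 2.62)
Step 3: n = 100 * (1 - 0.5458)
Step 4: n = 45.4%

45.4


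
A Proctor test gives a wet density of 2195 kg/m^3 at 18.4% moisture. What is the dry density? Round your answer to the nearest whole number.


Step 1: Dry density = wet density / (1 + w/100)
Step 2: Dry density = 2195 / (1 + 18.4/100)
Step 3: Dry density = 2195 / 1.184
Step 4: Dry density = 1854 kg/m^3

1854


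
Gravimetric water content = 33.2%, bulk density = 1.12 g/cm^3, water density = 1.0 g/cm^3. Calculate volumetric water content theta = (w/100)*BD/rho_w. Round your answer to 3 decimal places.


Step 1: theta = (w / 100) * BD / rho_w
Step 2: theta = (33.2 / 100) * 1.12 / 1.0
Step 3: theta = 0.332 * 1.12
Step 4: theta = 0.372

0.372


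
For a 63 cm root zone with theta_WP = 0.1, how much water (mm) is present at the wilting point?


Step 1: Water (mm) = theta_WP * depth * 10
Step 2: Water = 0.1 * 63 * 10
Step 3: Water = 63.0 mm

63.0


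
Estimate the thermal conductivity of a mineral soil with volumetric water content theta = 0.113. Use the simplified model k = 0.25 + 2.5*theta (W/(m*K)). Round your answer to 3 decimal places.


Step 1: k = 0.25 + 2.5 * theta
Step 2: k = 0.25 + 2.5 * 0.113
Step 3: k = 0.25 + 0.283
Step 4: k = 0.533 W/(m*K)

0.533


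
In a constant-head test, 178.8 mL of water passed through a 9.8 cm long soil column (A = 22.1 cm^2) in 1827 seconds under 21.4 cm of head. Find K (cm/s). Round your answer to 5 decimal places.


Step 1: K = Q * L / (A * t * h)
Step 2: Numerator = 178.8 * 9.8 = 1752.24
Step 3: Denominator = 22.1 * 1827 * 21.4 = 864061.38
Step 4: K = 1752.24 / 864061.38 = 0.00203 cm/s

0.00203


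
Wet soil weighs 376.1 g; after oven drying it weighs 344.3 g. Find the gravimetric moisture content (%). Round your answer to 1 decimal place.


Step 1: Water mass = wet - dry = 376.1 - 344.3 = 31.8 g
Step 2: w = 100 * water mass / dry mass
Step 3: w = 100 * 31.8 / 344.3 = 9.2%

9.2


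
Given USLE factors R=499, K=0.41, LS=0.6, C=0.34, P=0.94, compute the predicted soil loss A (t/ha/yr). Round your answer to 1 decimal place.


Step 1: A = R * K * LS * C * P
Step 2: R * K = 499 * 0.41 = 204.59
Step 3: (R*K) * LS = 204.59 * 0.6 = 122.754
Step 4: * C * P = 122.754 * 0.34 * 0.94 = 39.2
Step 5: A = 39.2 t/(ha*yr)

39.2


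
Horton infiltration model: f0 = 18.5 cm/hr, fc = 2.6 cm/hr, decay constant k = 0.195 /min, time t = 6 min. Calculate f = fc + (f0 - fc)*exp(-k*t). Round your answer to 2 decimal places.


Step 1: f = fc + (f0 - fc) * exp(-k * t)
Step 2: exp(-0.195 * 6) = 0.310367
Step 3: f = 2.6 + (18.5 - 2.6) * 0.310367
Step 4: f = 2.6 + 15.9 * 0.310367
Step 5: f = 7.53 cm/hr

7.53


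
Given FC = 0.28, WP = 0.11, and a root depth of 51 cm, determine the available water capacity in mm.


Step 1: Available water = (FC - WP) * depth * 10
Step 2: AW = (0.28 - 0.11) * 51 * 10
Step 3: AW = 0.17 * 51 * 10
Step 4: AW = 86.7 mm

86.7


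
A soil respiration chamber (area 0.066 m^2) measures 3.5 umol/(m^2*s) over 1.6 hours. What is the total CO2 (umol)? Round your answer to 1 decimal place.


Step 1: Convert time to seconds: 1.6 hr * 3600 = 5760.0 s
Step 2: Total = flux * area * time_s
Step 3: Total = 3.5 * 0.066 * 5760.0
Step 4: Total = 1330.6 umol

1330.6


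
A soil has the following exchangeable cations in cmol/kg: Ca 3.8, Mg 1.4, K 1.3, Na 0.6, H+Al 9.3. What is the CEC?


Step 1: CEC = Ca + Mg + K + Na + (H+Al)
Step 2: CEC = 3.8 + 1.4 + 1.3 + 0.6 + 9.3
Step 3: CEC = 16.4 cmol/kg

16.4


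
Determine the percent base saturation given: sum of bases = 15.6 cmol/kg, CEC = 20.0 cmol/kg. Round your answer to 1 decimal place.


Step 1: BS = 100 * (sum of bases) / CEC
Step 2: BS = 100 * 15.6 / 20.0
Step 3: BS = 78.0%

78.0


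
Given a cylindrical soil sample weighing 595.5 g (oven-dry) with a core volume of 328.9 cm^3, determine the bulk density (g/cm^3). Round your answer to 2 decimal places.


Step 1: Identify the formula: BD = dry mass / volume
Step 2: Substitute values: BD = 595.5 / 328.9
Step 3: BD = 1.81 g/cm^3

1.81


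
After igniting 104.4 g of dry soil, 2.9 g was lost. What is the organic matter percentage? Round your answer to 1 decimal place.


Step 1: OM% = 100 * LOI / sample mass
Step 2: OM = 100 * 2.9 / 104.4
Step 3: OM = 2.8%

2.8


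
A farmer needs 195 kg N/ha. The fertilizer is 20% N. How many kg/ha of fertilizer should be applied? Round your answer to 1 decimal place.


Step 1: Fertilizer rate = target N / (N content / 100)
Step 2: Rate = 195 / (20 / 100)
Step 3: Rate = 195 / 0.2
Step 4: Rate = 975.0 kg/ha

975.0


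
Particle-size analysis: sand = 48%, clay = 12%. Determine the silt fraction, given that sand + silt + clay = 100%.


Step 1: sand + silt + clay = 100%
Step 2: silt = 100 - sand - clay
Step 3: silt = 100 - 48 - 12
Step 4: silt = 40%

40


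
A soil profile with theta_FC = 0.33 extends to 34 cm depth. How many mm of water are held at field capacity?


Step 1: Water (mm) = theta_FC * depth (cm) * 10
Step 2: Water = 0.33 * 34 * 10
Step 3: Water = 112.2 mm

112.2


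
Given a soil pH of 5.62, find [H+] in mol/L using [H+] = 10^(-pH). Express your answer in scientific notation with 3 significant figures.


Step 1: [H+] = 10^(-pH)
Step 2: [H+] = 10^(-5.62)
Step 3: [H+] = 2.40e-06 mol/L

2.40e-06


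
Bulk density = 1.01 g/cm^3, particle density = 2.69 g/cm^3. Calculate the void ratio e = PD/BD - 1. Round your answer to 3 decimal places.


Step 1: e = PD / BD - 1
Step 2: e = 2.69 / 1.01 - 1
Step 3: e = 2.66337 - 1
Step 4: e = 1.663

1.663


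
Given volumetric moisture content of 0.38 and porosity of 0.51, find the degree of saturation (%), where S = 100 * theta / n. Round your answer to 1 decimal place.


Step 1: S = 100 * theta_v / n
Step 2: S = 100 * 0.38 / 0.51
Step 3: S = 74.5%

74.5


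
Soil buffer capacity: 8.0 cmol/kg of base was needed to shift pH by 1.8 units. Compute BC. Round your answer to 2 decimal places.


Step 1: BC = change in base / change in pH
Step 2: BC = 8.0 / 1.8
Step 3: BC = 4.44 cmol/(kg*pH unit)

4.44


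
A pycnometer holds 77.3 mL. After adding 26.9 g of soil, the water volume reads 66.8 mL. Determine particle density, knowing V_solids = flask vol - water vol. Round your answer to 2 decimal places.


Step 1: Volume of solids = flask volume - water volume with soil
Step 2: V_solids = 77.3 - 66.8 = 10.5 mL
Step 3: Particle density = mass / V_solids = 26.9 / 10.5 = 2.56 g/cm^3

2.56


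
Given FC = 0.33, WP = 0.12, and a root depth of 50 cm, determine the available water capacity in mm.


Step 1: Available water = (FC - WP) * depth * 10
Step 2: AW = (0.33 - 0.12) * 50 * 10
Step 3: AW = 0.21 * 50 * 10
Step 4: AW = 105.0 mm

105.0


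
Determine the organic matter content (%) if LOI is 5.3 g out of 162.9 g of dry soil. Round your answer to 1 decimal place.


Step 1: OM% = 100 * LOI / sample mass
Step 2: OM = 100 * 5.3 / 162.9
Step 3: OM = 3.3%

3.3


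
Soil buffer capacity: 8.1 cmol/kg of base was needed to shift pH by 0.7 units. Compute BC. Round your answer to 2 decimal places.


Step 1: BC = change in base / change in pH
Step 2: BC = 8.1 / 0.7
Step 3: BC = 11.57 cmol/(kg*pH unit)

11.57


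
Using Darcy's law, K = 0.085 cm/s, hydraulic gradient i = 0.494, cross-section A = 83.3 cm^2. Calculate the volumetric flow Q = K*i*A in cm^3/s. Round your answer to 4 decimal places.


Step 1: Apply Darcy's law: Q = K * i * A
Step 2: Q = 0.085 * 0.494 * 83.3
Step 3: Q = 3.4978 cm^3/s

3.4978


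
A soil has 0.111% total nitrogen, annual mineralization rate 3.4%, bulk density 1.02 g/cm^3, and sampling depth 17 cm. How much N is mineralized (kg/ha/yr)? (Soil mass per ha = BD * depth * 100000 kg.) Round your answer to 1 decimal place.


Step 1: Soil mass per ha = BD * depth * 100000 = 1.02 * 17 * 100000 = 1734000 kg
Step 2: Total N pool = soil mass * N%/100 = 1734000 * 0.111/100 = 1924.74 kg/ha
Step 3: N mineralized = N pool * rate%/100 = 1924.74 * 3.4/100 = 65.4 kg/ha/yr

65.4


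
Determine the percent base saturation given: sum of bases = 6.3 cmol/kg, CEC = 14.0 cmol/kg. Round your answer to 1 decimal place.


Step 1: BS = 100 * (sum of bases) / CEC
Step 2: BS = 100 * 6.3 / 14.0
Step 3: BS = 45.0%

45.0


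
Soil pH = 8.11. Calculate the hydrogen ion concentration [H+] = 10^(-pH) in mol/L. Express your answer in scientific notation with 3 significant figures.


Step 1: [H+] = 10^(-pH)
Step 2: [H+] = 10^(-8.11)
Step 3: [H+] = 7.76e-09 mol/L

7.76e-09


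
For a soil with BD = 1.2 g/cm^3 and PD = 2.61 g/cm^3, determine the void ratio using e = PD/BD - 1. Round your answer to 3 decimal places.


Step 1: e = PD / BD - 1
Step 2: e = 2.61 / 1.2 - 1
Step 3: e = 2.175 - 1
Step 4: e = 1.175

1.175


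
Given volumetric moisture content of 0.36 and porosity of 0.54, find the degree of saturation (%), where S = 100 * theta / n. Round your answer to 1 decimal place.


Step 1: S = 100 * theta_v / n
Step 2: S = 100 * 0.36 / 0.54
Step 3: S = 66.7%

66.7


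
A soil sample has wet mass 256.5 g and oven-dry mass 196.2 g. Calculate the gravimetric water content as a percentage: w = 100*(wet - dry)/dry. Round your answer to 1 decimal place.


Step 1: Water mass = wet - dry = 256.5 - 196.2 = 60.3 g
Step 2: w = 100 * water mass / dry mass
Step 3: w = 100 * 60.3 / 196.2 = 30.7%

30.7


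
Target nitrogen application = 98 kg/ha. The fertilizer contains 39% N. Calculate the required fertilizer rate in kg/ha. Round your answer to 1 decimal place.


Step 1: Fertilizer rate = target N / (N content / 100)
Step 2: Rate = 98 / (39 / 100)
Step 3: Rate = 98 / 0.39
Step 4: Rate = 251.3 kg/ha

251.3


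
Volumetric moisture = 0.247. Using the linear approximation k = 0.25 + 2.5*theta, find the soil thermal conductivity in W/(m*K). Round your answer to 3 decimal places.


Step 1: k = 0.25 + 2.5 * theta
Step 2: k = 0.25 + 2.5 * 0.247
Step 3: k = 0.25 + 0.618
Step 4: k = 0.868 W/(m*K)

0.868


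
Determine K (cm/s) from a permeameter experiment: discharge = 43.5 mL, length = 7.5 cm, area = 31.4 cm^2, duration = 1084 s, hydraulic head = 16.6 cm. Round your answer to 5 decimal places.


Step 1: K = Q * L / (A * t * h)
Step 2: Numerator = 43.5 * 7.5 = 326.25
Step 3: Denominator = 31.4 * 1084 * 16.6 = 565024.16
Step 4: K = 326.25 / 565024.16 = 0.00058 cm/s

0.00058


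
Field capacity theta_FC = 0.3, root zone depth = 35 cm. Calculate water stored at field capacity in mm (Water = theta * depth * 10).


Step 1: Water (mm) = theta_FC * depth (cm) * 10
Step 2: Water = 0.3 * 35 * 10
Step 3: Water = 105.0 mm

105.0


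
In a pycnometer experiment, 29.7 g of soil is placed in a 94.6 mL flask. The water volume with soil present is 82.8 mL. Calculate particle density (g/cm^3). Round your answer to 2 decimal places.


Step 1: Volume of solids = flask volume - water volume with soil
Step 2: V_solids = 94.6 - 82.8 = 11.8 mL
Step 3: Particle density = mass / V_solids = 29.7 / 11.8 = 2.52 g/cm^3

2.52


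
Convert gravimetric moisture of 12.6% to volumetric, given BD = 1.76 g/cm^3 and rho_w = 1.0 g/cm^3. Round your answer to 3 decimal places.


Step 1: theta = (w / 100) * BD / rho_w
Step 2: theta = (12.6 / 100) * 1.76 / 1.0
Step 3: theta = 0.126 * 1.76
Step 4: theta = 0.222

0.222


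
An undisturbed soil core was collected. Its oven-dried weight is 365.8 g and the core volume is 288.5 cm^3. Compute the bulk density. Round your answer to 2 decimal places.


Step 1: Identify the formula: BD = dry mass / volume
Step 2: Substitute values: BD = 365.8 / 288.5
Step 3: BD = 1.27 g/cm^3

1.27


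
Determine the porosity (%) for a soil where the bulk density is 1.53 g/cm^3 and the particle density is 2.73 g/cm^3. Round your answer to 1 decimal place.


Step 1: Formula: n = 100 * (1 - BD / PD)
Step 2: n = 100 * (1 - 1.53 / 2.73)
Step 3: n = 100 * (1 - 0.56044)
Step 4: n = 44.0%

44.0


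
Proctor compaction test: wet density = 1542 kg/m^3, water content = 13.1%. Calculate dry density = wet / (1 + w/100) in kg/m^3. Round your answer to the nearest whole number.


Step 1: Dry density = wet density / (1 + w/100)
Step 2: Dry density = 1542 / (1 + 13.1/100)
Step 3: Dry density = 1542 / 1.131
Step 4: Dry density = 1363 kg/m^3

1363


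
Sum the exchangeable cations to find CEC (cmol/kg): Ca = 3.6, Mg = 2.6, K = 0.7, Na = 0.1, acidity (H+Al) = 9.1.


Step 1: CEC = Ca + Mg + K + Na + (H+Al)
Step 2: CEC = 3.6 + 2.6 + 0.7 + 0.1 + 9.1
Step 3: CEC = 16.1 cmol/kg

16.1


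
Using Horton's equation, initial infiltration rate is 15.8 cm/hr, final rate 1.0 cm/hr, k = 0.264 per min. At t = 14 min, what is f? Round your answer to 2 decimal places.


Step 1: f = fc + (f0 - fc) * exp(-k * t)
Step 2: exp(-0.264 * 14) = 0.024823
Step 3: f = 1.0 + (15.8 - 1.0) * 0.024823
Step 4: f = 1.0 + 14.8 * 0.024823
Step 5: f = 1.37 cm/hr

1.37


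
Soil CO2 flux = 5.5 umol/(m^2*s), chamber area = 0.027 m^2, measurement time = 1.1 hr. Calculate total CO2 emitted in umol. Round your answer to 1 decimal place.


Step 1: Convert time to seconds: 1.1 hr * 3600 = 3960.0 s
Step 2: Total = flux * area * time_s
Step 3: Total = 5.5 * 0.027 * 3960.0
Step 4: Total = 588.1 umol

588.1


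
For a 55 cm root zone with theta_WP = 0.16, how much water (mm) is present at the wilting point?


Step 1: Water (mm) = theta_WP * depth * 10
Step 2: Water = 0.16 * 55 * 10
Step 3: Water = 88.0 mm

88.0


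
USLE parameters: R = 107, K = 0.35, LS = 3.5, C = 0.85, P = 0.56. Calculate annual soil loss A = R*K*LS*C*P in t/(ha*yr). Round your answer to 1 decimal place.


Step 1: A = R * K * LS * C * P
Step 2: R * K = 107 * 0.35 = 37.45
Step 3: (R*K) * LS = 37.45 * 3.5 = 131.075
Step 4: * C * P = 131.075 * 0.85 * 0.56 = 62.4
Step 5: A = 62.4 t/(ha*yr)

62.4


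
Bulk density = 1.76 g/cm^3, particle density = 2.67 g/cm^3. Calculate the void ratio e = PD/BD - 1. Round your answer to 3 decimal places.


Step 1: e = PD / BD - 1
Step 2: e = 2.67 / 1.76 - 1
Step 3: e = 1.51705 - 1
Step 4: e = 0.517

0.517


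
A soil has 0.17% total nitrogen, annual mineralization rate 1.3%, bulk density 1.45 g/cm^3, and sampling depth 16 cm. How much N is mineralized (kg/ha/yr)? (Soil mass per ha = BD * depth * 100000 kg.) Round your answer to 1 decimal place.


Step 1: Soil mass per ha = BD * depth * 100000 = 1.45 * 16 * 100000 = 2320000 kg
Step 2: Total N pool = soil mass * N%/100 = 2320000 * 0.17/100 = 3944.0 kg/ha
Step 3: N mineralized = N pool * rate%/100 = 3944.0 * 1.3/100 = 51.3 kg/ha/yr

51.3


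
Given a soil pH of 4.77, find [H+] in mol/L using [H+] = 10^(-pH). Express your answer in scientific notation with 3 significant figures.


Step 1: [H+] = 10^(-pH)
Step 2: [H+] = 10^(-4.77)
Step 3: [H+] = 1.70e-05 mol/L

1.70e-05


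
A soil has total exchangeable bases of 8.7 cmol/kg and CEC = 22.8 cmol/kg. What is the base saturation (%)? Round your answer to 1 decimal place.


Step 1: BS = 100 * (sum of bases) / CEC
Step 2: BS = 100 * 8.7 / 22.8
Step 3: BS = 38.2%

38.2


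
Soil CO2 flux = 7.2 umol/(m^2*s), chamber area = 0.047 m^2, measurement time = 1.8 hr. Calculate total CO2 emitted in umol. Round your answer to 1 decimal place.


Step 1: Convert time to seconds: 1.8 hr * 3600 = 6480.0 s
Step 2: Total = flux * area * time_s
Step 3: Total = 7.2 * 0.047 * 6480.0
Step 4: Total = 2192.8 umol

2192.8


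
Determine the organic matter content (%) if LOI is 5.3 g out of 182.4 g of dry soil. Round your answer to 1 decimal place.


Step 1: OM% = 100 * LOI / sample mass
Step 2: OM = 100 * 5.3 / 182.4
Step 3: OM = 2.9%

2.9


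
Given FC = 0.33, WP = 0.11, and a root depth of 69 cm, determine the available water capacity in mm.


Step 1: Available water = (FC - WP) * depth * 10
Step 2: AW = (0.33 - 0.11) * 69 * 10
Step 3: AW = 0.22 * 69 * 10
Step 4: AW = 151.8 mm

151.8


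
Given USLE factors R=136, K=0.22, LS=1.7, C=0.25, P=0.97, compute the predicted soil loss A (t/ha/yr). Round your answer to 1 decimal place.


Step 1: A = R * K * LS * C * P
Step 2: R * K = 136 * 0.22 = 29.92
Step 3: (R*K) * LS = 29.92 * 1.7 = 50.864
Step 4: * C * P = 50.864 * 0.25 * 0.97 = 12.3
Step 5: A = 12.3 t/(ha*yr)

12.3


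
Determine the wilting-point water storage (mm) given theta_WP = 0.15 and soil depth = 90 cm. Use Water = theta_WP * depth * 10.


Step 1: Water (mm) = theta_WP * depth * 10
Step 2: Water = 0.15 * 90 * 10
Step 3: Water = 135.0 mm

135.0


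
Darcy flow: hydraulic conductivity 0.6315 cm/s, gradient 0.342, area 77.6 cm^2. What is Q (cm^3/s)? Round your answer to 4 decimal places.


Step 1: Apply Darcy's law: Q = K * i * A
Step 2: Q = 0.6315 * 0.342 * 77.6
Step 3: Q = 16.7595 cm^3/s

16.7595


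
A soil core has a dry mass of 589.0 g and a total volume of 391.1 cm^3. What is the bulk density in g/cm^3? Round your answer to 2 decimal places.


Step 1: Identify the formula: BD = dry mass / volume
Step 2: Substitute values: BD = 589.0 / 391.1
Step 3: BD = 1.51 g/cm^3

1.51


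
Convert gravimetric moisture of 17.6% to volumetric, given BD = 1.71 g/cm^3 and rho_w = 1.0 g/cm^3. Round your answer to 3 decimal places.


Step 1: theta = (w / 100) * BD / rho_w
Step 2: theta = (17.6 / 100) * 1.71 / 1.0
Step 3: theta = 0.176 * 1.71
Step 4: theta = 0.301

0.301


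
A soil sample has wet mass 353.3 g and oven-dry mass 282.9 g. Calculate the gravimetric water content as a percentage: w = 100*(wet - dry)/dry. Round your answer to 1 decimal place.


Step 1: Water mass = wet - dry = 353.3 - 282.9 = 70.4 g
Step 2: w = 100 * water mass / dry mass
Step 3: w = 100 * 70.4 / 282.9 = 24.9%

24.9


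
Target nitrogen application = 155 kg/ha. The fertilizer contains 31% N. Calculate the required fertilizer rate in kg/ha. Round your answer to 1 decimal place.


Step 1: Fertilizer rate = target N / (N content / 100)
Step 2: Rate = 155 / (31 / 100)
Step 3: Rate = 155 / 0.31
Step 4: Rate = 500.0 kg/ha

500.0


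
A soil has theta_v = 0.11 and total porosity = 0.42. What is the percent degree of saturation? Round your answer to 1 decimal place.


Step 1: S = 100 * theta_v / n
Step 2: S = 100 * 0.11 / 0.42
Step 3: S = 26.2%

26.2


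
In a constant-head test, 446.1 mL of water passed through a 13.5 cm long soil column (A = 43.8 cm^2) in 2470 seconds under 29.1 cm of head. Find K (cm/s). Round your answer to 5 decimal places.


Step 1: K = Q * L / (A * t * h)
Step 2: Numerator = 446.1 * 13.5 = 6022.35
Step 3: Denominator = 43.8 * 2470 * 29.1 = 3148212.6
Step 4: K = 6022.35 / 3148212.6 = 0.00191 cm/s

0.00191


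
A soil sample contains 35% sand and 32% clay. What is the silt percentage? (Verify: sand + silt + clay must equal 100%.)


Step 1: sand + silt + clay = 100%
Step 2: silt = 100 - sand - clay
Step 3: silt = 100 - 35 - 32
Step 4: silt = 33%

33


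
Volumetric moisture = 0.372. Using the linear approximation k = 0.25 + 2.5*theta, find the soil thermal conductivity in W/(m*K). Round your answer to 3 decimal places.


Step 1: k = 0.25 + 2.5 * theta
Step 2: k = 0.25 + 2.5 * 0.372
Step 3: k = 0.25 + 0.93
Step 4: k = 1.18 W/(m*K)

1.18


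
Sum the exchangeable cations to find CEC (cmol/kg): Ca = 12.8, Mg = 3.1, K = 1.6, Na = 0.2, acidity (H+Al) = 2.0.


Step 1: CEC = Ca + Mg + K + Na + (H+Al)
Step 2: CEC = 12.8 + 3.1 + 1.6 + 0.2 + 2.0
Step 3: CEC = 19.7 cmol/kg

19.7


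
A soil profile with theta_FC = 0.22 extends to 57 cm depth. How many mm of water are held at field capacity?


Step 1: Water (mm) = theta_FC * depth (cm) * 10
Step 2: Water = 0.22 * 57 * 10
Step 3: Water = 125.4 mm

125.4


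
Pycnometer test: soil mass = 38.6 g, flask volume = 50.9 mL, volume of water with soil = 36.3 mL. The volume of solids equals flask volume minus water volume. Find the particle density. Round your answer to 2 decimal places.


Step 1: Volume of solids = flask volume - water volume with soil
Step 2: V_solids = 50.9 - 36.3 = 14.6 mL
Step 3: Particle density = mass / V_solids = 38.6 / 14.6 = 2.64 g/cm^3

2.64


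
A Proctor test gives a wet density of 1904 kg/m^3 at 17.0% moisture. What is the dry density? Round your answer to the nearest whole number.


Step 1: Dry density = wet density / (1 + w/100)
Step 2: Dry density = 1904 / (1 + 17.0/100)
Step 3: Dry density = 1904 / 1.17
Step 4: Dry density = 1627 kg/m^3

1627


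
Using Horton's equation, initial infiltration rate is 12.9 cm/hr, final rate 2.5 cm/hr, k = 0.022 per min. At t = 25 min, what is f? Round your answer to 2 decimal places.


Step 1: f = fc + (f0 - fc) * exp(-k * t)
Step 2: exp(-0.022 * 25) = 0.57695
Step 3: f = 2.5 + (12.9 - 2.5) * 0.57695
Step 4: f = 2.5 + 10.4 * 0.57695
Step 5: f = 8.5 cm/hr

8.5


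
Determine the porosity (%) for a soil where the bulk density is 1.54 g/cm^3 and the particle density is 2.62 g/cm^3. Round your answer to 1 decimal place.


Step 1: Formula: n = 100 * (1 - BD / PD)
Step 2: n = 100 * (1 - 1.54 / 2.62)
Step 3: n = 100 * (1 - 0.58779)
Step 4: n = 41.2%

41.2


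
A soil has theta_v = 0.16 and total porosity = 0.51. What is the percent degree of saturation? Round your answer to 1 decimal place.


Step 1: S = 100 * theta_v / n
Step 2: S = 100 * 0.16 / 0.51
Step 3: S = 31.4%

31.4


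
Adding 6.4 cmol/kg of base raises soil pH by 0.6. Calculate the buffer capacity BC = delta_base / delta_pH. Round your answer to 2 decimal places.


Step 1: BC = change in base / change in pH
Step 2: BC = 6.4 / 0.6
Step 3: BC = 10.67 cmol/(kg*pH unit)

10.67


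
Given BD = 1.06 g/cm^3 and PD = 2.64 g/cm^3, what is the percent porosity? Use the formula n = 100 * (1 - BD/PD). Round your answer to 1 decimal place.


Step 1: Formula: n = 100 * (1 - BD / PD)
Step 2: n = 100 * (1 - 1.06 / 2.64)
Step 3: n = 100 * (1 - 0.40152)
Step 4: n = 59.8%

59.8


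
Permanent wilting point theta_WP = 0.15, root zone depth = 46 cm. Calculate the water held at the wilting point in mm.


Step 1: Water (mm) = theta_WP * depth * 10
Step 2: Water = 0.15 * 46 * 10
Step 3: Water = 69.0 mm

69.0


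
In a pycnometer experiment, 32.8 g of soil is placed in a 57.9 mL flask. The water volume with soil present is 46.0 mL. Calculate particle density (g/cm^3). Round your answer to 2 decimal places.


Step 1: Volume of solids = flask volume - water volume with soil
Step 2: V_solids = 57.9 - 46.0 = 11.9 mL
Step 3: Particle density = mass / V_solids = 32.8 / 11.9 = 2.76 g/cm^3

2.76


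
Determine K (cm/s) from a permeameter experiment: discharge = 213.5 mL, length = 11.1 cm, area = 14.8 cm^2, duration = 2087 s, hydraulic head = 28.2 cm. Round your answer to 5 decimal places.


Step 1: K = Q * L / (A * t * h)
Step 2: Numerator = 213.5 * 11.1 = 2369.85
Step 3: Denominator = 14.8 * 2087 * 28.2 = 871030.32
Step 4: K = 2369.85 / 871030.32 = 0.00272 cm/s

0.00272


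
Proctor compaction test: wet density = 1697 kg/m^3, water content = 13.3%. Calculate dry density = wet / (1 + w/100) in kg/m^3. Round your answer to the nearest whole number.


Step 1: Dry density = wet density / (1 + w/100)
Step 2: Dry density = 1697 / (1 + 13.3/100)
Step 3: Dry density = 1697 / 1.133
Step 4: Dry density = 1498 kg/m^3

1498


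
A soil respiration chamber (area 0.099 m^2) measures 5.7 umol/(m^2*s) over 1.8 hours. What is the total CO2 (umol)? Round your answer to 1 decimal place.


Step 1: Convert time to seconds: 1.8 hr * 3600 = 6480.0 s
Step 2: Total = flux * area * time_s
Step 3: Total = 5.7 * 0.099 * 6480.0
Step 4: Total = 3656.7 umol

3656.7


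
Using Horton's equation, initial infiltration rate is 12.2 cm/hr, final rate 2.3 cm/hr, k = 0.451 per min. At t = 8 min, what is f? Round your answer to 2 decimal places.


Step 1: f = fc + (f0 - fc) * exp(-k * t)
Step 2: exp(-0.451 * 8) = 0.027106
Step 3: f = 2.3 + (12.2 - 2.3) * 0.027106
Step 4: f = 2.3 + 9.9 * 0.027106
Step 5: f = 2.57 cm/hr

2.57


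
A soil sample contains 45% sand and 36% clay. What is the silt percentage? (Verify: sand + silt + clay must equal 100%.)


Step 1: sand + silt + clay = 100%
Step 2: silt = 100 - sand - clay
Step 3: silt = 100 - 45 - 36
Step 4: silt = 19%

19


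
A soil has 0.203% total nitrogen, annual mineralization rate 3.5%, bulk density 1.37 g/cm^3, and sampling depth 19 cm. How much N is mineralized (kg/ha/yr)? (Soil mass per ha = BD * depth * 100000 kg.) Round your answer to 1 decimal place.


Step 1: Soil mass per ha = BD * depth * 100000 = 1.37 * 19 * 100000 = 2603000 kg
Step 2: Total N pool = soil mass * N%/100 = 2603000 * 0.203/100 = 5284.09 kg/ha
Step 3: N mineralized = N pool * rate%/100 = 5284.09 * 3.5/100 = 184.9 kg/ha/yr

184.9


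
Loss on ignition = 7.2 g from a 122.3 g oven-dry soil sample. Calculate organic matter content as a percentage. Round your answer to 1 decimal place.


Step 1: OM% = 100 * LOI / sample mass
Step 2: OM = 100 * 7.2 / 122.3
Step 3: OM = 5.9%

5.9


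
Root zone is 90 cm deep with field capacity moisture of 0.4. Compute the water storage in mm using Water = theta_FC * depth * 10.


Step 1: Water (mm) = theta_FC * depth (cm) * 10
Step 2: Water = 0.4 * 90 * 10
Step 3: Water = 360.0 mm

360.0


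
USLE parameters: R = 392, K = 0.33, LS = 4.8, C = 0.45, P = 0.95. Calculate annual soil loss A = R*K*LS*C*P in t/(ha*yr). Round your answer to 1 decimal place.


Step 1: A = R * K * LS * C * P
Step 2: R * K = 392 * 0.33 = 129.36
Step 3: (R*K) * LS = 129.36 * 4.8 = 620.928
Step 4: * C * P = 620.928 * 0.45 * 0.95 = 265.4
Step 5: A = 265.4 t/(ha*yr)

265.4


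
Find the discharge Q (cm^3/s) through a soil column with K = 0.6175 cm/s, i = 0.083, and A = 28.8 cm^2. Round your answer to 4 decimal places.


Step 1: Apply Darcy's law: Q = K * i * A
Step 2: Q = 0.6175 * 0.083 * 28.8
Step 3: Q = 1.4761 cm^3/s

1.4761


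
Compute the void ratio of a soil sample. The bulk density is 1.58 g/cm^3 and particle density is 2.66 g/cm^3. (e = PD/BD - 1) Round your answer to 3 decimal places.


Step 1: e = PD / BD - 1
Step 2: e = 2.66 / 1.58 - 1
Step 3: e = 1.68354 - 1
Step 4: e = 0.684

0.684


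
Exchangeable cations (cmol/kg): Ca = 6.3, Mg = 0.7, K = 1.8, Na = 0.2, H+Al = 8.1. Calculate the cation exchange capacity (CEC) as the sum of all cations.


Step 1: CEC = Ca + Mg + K + Na + (H+Al)
Step 2: CEC = 6.3 + 0.7 + 1.8 + 0.2 + 8.1
Step 3: CEC = 17.1 cmol/kg

17.1


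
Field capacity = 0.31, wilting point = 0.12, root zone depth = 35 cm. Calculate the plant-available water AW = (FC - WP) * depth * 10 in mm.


Step 1: Available water = (FC - WP) * depth * 10
Step 2: AW = (0.31 - 0.12) * 35 * 10
Step 3: AW = 0.19 * 35 * 10
Step 4: AW = 66.5 mm

66.5


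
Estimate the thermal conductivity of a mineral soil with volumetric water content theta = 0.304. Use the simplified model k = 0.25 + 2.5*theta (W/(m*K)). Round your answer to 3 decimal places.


Step 1: k = 0.25 + 2.5 * theta
Step 2: k = 0.25 + 2.5 * 0.304
Step 3: k = 0.25 + 0.76
Step 4: k = 1.01 W/(m*K)

1.01


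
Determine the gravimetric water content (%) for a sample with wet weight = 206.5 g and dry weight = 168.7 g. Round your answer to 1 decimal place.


Step 1: Water mass = wet - dry = 206.5 - 168.7 = 37.8 g
Step 2: w = 100 * water mass / dry mass
Step 3: w = 100 * 37.8 / 168.7 = 22.4%

22.4


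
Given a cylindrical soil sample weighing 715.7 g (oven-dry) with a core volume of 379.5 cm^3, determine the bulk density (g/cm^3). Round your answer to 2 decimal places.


Step 1: Identify the formula: BD = dry mass / volume
Step 2: Substitute values: BD = 715.7 / 379.5
Step 3: BD = 1.89 g/cm^3

1.89


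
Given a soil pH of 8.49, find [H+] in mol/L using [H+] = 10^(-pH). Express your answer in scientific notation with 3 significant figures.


Step 1: [H+] = 10^(-pH)
Step 2: [H+] = 10^(-8.49)
Step 3: [H+] = 3.24e-09 mol/L

3.24e-09


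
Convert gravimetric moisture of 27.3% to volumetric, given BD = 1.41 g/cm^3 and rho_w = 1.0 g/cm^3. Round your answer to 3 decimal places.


Step 1: theta = (w / 100) * BD / rho_w
Step 2: theta = (27.3 / 100) * 1.41 / 1.0
Step 3: theta = 0.273 * 1.41
Step 4: theta = 0.385

0.385


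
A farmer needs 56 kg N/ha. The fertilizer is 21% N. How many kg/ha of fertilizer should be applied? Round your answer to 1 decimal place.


Step 1: Fertilizer rate = target N / (N content / 100)
Step 2: Rate = 56 / (21 / 100)
Step 3: Rate = 56 / 0.21
Step 4: Rate = 266.7 kg/ha

266.7


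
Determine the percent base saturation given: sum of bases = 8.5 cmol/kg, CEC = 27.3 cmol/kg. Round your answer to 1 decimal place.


Step 1: BS = 100 * (sum of bases) / CEC
Step 2: BS = 100 * 8.5 / 27.3
Step 3: BS = 31.1%

31.1


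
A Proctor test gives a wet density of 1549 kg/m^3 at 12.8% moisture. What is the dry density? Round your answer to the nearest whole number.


Step 1: Dry density = wet density / (1 + w/100)
Step 2: Dry density = 1549 / (1 + 12.8/100)
Step 3: Dry density = 1549 / 1.128
Step 4: Dry density = 1373 kg/m^3

1373


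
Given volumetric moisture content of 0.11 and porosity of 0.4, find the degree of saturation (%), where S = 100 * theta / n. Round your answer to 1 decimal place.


Step 1: S = 100 * theta_v / n
Step 2: S = 100 * 0.11 / 0.4
Step 3: S = 27.5%

27.5


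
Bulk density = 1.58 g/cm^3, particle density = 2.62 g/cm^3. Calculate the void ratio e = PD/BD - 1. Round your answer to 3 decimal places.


Step 1: e = PD / BD - 1
Step 2: e = 2.62 / 1.58 - 1
Step 3: e = 1.65823 - 1
Step 4: e = 0.658

0.658


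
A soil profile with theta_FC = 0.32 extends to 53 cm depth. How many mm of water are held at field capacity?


Step 1: Water (mm) = theta_FC * depth (cm) * 10
Step 2: Water = 0.32 * 53 * 10
Step 3: Water = 169.6 mm

169.6


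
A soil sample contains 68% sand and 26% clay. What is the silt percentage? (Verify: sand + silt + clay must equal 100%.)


Step 1: sand + silt + clay = 100%
Step 2: silt = 100 - sand - clay
Step 3: silt = 100 - 68 - 26
Step 4: silt = 6%

6


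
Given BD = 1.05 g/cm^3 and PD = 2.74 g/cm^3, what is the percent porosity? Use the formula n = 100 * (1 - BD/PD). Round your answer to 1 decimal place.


Step 1: Formula: n = 100 * (1 - BD / PD)
Step 2: n = 100 * (1 - 1.05 / 2.74)
Step 3: n = 100 * (1 - 0.38321)
Step 4: n = 61.7%

61.7


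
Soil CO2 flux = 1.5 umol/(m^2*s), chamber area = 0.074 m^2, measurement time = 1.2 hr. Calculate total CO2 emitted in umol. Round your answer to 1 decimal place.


Step 1: Convert time to seconds: 1.2 hr * 3600 = 4320.0 s
Step 2: Total = flux * area * time_s
Step 3: Total = 1.5 * 0.074 * 4320.0
Step 4: Total = 479.5 umol

479.5


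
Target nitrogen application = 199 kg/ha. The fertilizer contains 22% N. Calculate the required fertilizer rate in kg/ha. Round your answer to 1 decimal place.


Step 1: Fertilizer rate = target N / (N content / 100)
Step 2: Rate = 199 / (22 / 100)
Step 3: Rate = 199 / 0.22
Step 4: Rate = 904.5 kg/ha

904.5


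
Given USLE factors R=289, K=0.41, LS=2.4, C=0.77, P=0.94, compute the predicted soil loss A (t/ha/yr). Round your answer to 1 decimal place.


Step 1: A = R * K * LS * C * P
Step 2: R * K = 289 * 0.41 = 118.49
Step 3: (R*K) * LS = 118.49 * 2.4 = 284.376
Step 4: * C * P = 284.376 * 0.77 * 0.94 = 205.8
Step 5: A = 205.8 t/(ha*yr)

205.8


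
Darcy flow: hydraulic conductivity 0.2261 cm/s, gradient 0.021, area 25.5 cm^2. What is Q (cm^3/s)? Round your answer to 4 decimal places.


Step 1: Apply Darcy's law: Q = K * i * A
Step 2: Q = 0.2261 * 0.021 * 25.5
Step 3: Q = 0.1211 cm^3/s

0.1211


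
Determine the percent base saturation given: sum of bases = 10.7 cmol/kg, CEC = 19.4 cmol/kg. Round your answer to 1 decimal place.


Step 1: BS = 100 * (sum of bases) / CEC
Step 2: BS = 100 * 10.7 / 19.4
Step 3: BS = 55.2%

55.2


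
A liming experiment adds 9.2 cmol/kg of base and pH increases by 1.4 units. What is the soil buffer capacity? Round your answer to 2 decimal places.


Step 1: BC = change in base / change in pH
Step 2: BC = 9.2 / 1.4
Step 3: BC = 6.57 cmol/(kg*pH unit)

6.57


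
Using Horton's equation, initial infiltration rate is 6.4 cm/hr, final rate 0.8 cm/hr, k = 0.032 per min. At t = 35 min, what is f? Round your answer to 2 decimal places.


Step 1: f = fc + (f0 - fc) * exp(-k * t)
Step 2: exp(-0.032 * 35) = 0.32628
Step 3: f = 0.8 + (6.4 - 0.8) * 0.32628
Step 4: f = 0.8 + 5.6 * 0.32628
Step 5: f = 2.63 cm/hr

2.63


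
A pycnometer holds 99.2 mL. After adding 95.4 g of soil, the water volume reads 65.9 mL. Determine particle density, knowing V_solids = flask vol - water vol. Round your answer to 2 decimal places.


Step 1: Volume of solids = flask volume - water volume with soil
Step 2: V_solids = 99.2 - 65.9 = 33.3 mL
Step 3: Particle density = mass / V_solids = 95.4 / 33.3 = 2.86 g/cm^3

2.86


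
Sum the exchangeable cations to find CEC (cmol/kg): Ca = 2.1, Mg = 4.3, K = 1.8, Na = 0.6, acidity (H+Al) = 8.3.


Step 1: CEC = Ca + Mg + K + Na + (H+Al)
Step 2: CEC = 2.1 + 4.3 + 1.8 + 0.6 + 8.3
Step 3: CEC = 17.1 cmol/kg

17.1


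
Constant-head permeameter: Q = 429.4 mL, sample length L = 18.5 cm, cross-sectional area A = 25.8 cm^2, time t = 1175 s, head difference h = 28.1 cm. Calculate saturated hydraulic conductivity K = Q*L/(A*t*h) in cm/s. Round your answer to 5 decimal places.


Step 1: K = Q * L / (A * t * h)
Step 2: Numerator = 429.4 * 18.5 = 7943.9
Step 3: Denominator = 25.8 * 1175 * 28.1 = 851851.5
Step 4: K = 7943.9 / 851851.5 = 0.00933 cm/s

0.00933


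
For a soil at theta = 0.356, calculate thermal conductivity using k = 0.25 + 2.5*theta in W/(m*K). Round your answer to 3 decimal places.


Step 1: k = 0.25 + 2.5 * theta
Step 2: k = 0.25 + 2.5 * 0.356
Step 3: k = 0.25 + 0.89
Step 4: k = 1.14 W/(m*K)

1.14


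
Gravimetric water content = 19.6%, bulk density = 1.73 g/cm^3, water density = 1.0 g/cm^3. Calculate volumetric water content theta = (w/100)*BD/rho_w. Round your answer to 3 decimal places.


Step 1: theta = (w / 100) * BD / rho_w
Step 2: theta = (19.6 / 100) * 1.73 / 1.0
Step 3: theta = 0.196 * 1.73
Step 4: theta = 0.339

0.339


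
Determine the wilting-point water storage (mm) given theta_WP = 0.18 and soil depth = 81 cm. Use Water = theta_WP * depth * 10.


Step 1: Water (mm) = theta_WP * depth * 10
Step 2: Water = 0.18 * 81 * 10
Step 3: Water = 145.8 mm

145.8


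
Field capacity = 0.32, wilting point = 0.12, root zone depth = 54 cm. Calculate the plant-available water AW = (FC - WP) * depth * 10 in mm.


Step 1: Available water = (FC - WP) * depth * 10
Step 2: AW = (0.32 - 0.12) * 54 * 10
Step 3: AW = 0.2 * 54 * 10
Step 4: AW = 108.0 mm

108.0


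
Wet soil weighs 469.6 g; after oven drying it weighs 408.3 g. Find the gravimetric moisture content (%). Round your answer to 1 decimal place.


Step 1: Water mass = wet - dry = 469.6 - 408.3 = 61.3 g
Step 2: w = 100 * water mass / dry mass
Step 3: w = 100 * 61.3 / 408.3 = 15.0%

15.0


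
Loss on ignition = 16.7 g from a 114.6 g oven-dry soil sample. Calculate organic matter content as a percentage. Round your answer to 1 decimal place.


Step 1: OM% = 100 * LOI / sample mass
Step 2: OM = 100 * 16.7 / 114.6
Step 3: OM = 14.6%

14.6


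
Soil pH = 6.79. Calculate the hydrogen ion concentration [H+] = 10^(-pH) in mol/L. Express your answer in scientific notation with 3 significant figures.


Step 1: [H+] = 10^(-pH)
Step 2: [H+] = 10^(-6.79)
Step 3: [H+] = 1.62e-07 mol/L

1.62e-07


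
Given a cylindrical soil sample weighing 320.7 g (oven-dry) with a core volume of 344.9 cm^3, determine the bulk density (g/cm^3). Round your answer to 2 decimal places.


Step 1: Identify the formula: BD = dry mass / volume
Step 2: Substitute values: BD = 320.7 / 344.9
Step 3: BD = 0.93 g/cm^3

0.93
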